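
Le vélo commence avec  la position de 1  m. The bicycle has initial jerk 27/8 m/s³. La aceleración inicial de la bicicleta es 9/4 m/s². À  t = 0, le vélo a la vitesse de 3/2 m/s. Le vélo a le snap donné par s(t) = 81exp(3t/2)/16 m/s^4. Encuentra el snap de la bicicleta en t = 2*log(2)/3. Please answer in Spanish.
De la ecuación del snap s(t) = 81·exp(3·t/2)/16, sustituimos t = 2*log(2)/3 para obtener s = 81/8.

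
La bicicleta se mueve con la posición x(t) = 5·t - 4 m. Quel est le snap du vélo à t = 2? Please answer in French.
Nous devons dériver notre équation de la position x(t) = 5·t - 4 4 fois. La dérivée de la position donne la vitesse: v(t) = 5. En dérivant la vitesse, nous obtenons l'accélération: a(t) = 0. La dérivée de l'accélération donne le jerk: j(t) = 0. La dérivée du jerk donne le snap: s(t) = 0. Nous avons le snap s(t) = 0. En substituant t = 2: s(2) = 0.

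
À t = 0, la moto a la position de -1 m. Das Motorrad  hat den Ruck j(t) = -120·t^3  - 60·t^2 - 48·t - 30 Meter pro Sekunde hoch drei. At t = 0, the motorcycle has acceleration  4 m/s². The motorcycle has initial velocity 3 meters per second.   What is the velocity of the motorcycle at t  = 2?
Starting from jerk j(t) = -120·t^3 - 60·t^2 - 48·t - 30, we take 2 antiderivatives. Integrating jerk and using the initial condition a(0) = 4, we get a(t) = -30·t^4 - 20·t^3 - 24·t^2 - 30·t + 4. The antiderivative of acceleration is velocity. Using v(0) = 3, we get v(t) = -6·t^5 - 5·t^4 - 8·t^3 - 15·t^2 + 4·t + 3. From the given velocity equation v(t) = -6·t^5 - 5·t^4 - 8·t^3 - 15·t^2 + 4·t + 3, we substitute t = 2 to get v = -385.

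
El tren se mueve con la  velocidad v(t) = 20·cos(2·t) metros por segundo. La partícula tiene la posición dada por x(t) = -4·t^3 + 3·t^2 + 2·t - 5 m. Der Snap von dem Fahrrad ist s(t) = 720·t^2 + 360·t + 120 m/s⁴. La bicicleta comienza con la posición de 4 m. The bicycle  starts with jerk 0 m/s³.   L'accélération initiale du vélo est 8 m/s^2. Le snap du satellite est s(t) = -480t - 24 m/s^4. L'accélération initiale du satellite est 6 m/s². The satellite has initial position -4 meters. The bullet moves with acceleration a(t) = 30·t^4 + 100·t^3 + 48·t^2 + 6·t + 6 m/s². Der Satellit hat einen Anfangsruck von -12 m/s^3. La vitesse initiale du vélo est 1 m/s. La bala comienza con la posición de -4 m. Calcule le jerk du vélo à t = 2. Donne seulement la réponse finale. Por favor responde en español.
En t = 2, j = 2880.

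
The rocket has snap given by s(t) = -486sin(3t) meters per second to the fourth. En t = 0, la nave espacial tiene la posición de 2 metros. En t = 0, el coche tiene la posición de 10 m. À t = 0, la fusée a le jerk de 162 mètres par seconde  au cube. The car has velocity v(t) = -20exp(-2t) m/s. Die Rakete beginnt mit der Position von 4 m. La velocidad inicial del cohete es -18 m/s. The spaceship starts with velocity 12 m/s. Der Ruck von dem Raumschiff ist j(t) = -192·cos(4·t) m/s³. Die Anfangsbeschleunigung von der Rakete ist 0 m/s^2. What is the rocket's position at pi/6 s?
To find the answer, we compute 4 antiderivatives of s(t) = -486·sin(3·t). The antiderivative of snap is jerk. Using j(0) = 162, we get j(t) = 162·cos(3·t). The integral of jerk is acceleration. Using a(0) = 0, we get a(t) = 54·sin(3·t). Taking ∫a(t)dt and applying v(0) = -18, we find v(t) = -18·cos(3·t). The integral of velocity is position. Using x(0) = 4, we get x(t) = 4 - 6·sin(3·t). From the given position equation x(t) = 4 - 6·sin(3·t), we substitute t = pi/6 to get x = -2.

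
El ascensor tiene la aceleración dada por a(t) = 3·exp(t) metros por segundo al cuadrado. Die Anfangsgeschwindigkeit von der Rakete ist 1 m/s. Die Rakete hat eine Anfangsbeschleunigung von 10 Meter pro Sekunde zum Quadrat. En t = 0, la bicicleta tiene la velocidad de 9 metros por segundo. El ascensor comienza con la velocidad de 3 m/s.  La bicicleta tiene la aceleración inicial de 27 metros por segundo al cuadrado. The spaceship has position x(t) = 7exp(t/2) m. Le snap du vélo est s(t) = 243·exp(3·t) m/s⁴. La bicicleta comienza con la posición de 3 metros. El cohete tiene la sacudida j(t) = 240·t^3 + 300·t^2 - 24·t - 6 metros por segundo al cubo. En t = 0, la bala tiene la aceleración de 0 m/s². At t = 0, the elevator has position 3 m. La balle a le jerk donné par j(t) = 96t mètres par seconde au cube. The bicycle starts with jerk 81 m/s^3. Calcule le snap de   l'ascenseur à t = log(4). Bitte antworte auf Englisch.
To solve this, we need to take 2 derivatives of our acceleration equation a(t) = 3·exp(t). Taking d/dt of a(t), we find j(t) = 3·exp(t). Differentiating jerk, we get snap: s(t) = 3·exp(t). We have snap s(t) = 3·exp(t). Substituting t = log(4): s(log(4)) = 12.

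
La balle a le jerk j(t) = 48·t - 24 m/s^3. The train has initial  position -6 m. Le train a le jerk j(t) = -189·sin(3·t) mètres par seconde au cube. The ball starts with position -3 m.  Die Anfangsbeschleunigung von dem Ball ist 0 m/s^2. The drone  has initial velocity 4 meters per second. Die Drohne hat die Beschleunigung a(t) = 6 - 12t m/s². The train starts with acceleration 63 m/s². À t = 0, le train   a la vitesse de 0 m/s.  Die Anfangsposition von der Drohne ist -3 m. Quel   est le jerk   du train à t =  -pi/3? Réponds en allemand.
Aus der Gleichung für den Ruck j(t) = -189·sin(3·t), setzen wir t = -pi/3 ein und erhalten j = 0.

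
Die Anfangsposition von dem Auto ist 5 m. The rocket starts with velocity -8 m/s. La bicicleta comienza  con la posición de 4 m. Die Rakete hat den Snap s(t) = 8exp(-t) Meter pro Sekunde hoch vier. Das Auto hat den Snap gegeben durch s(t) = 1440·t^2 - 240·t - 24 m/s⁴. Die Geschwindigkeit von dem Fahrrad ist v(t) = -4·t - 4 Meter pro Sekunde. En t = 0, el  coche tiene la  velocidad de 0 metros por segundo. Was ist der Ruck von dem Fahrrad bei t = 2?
Um dies zu lösen, müssen wir 2 Ableitungen unserer Gleichung für die Geschwindigkeit v(t) = -4·t - 4 nehmen. Die Ableitung von der Geschwindigkeit ergibt die Beschleunigung: a(t) = -4. Mit d/dt von a(t) finden wir j(t) = 0. Aus der Gleichung für den Ruck j(t) = 0, setzen wir t = 2 ein und erhalten j = 0.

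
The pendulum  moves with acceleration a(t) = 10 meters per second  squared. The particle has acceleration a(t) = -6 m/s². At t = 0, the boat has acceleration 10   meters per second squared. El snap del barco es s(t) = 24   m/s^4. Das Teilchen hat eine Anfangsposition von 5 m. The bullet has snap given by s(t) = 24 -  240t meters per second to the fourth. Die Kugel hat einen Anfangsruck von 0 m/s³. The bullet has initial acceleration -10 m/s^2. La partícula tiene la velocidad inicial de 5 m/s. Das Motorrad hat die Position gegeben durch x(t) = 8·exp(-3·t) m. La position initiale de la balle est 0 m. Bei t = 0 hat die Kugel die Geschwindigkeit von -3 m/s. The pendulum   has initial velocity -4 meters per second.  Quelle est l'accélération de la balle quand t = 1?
Nous devons intégrer notre équation du snap s(t) = 24 - 240·t 2 fois. La primitive du snap, avec j(0) = 0, donne le jerk: j(t) = 24·t·(1 - 5·t). En intégrant le jerk et en utilisant la condition initiale a(0) = -10, nous obtenons a(t) = -40·t^3 + 12·t^2 - 10. De l'équation de l'accélération a(t) = -40·t^3 + 12·t^2 - 10, nous substituons t = 1 pour obtenir a = -38.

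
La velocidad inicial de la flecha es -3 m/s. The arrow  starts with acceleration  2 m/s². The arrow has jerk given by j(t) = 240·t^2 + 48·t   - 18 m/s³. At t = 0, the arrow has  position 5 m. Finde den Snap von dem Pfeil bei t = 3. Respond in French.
Pour résoudre ceci, nous devons prendre 1 dérivée de notre équation du jerk j(t) = 240·t^2 + 48·t - 18. En dérivant le jerk, nous obtenons le snap: s(t) = 480·t + 48. Nous avons le snap s(t) = 480·t + 48. En substituant t = 3: s(3) = 1488.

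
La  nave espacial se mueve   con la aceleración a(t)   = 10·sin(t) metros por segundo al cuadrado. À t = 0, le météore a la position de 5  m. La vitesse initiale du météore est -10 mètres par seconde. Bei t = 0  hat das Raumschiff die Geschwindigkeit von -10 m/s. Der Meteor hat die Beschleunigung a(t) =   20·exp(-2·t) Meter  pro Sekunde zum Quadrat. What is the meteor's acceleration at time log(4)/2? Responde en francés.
De l'équation de l'accélération a(t) = 20·exp(-2·t), nous substituons t = log(4)/2 pour obtenir a = 5.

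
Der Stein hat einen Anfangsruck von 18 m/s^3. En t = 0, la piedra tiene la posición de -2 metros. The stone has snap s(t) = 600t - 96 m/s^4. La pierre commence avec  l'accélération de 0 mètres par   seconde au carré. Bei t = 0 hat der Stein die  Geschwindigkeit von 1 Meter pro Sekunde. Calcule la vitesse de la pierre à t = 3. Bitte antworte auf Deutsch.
Ausgehend von dem Snap s(t) = 600·t - 96, nehmen wir 3 Integrale. Durch Integration von dem Snap und Verwendung der Anfangsbedingung j(0) = 18, erhalten wir j(t) = 300·t^2 - 96·t + 18. Das Integral von dem Ruck ist die Beschleunigung. Mit a(0) = 0 erhalten wir a(t) = 2·t·(50·t^2 - 24·t + 9). Durch Integration von der Beschleunigung und Verwendung der Anfangsbedingung v(0) = 1, erhalten wir v(t) = 25·t^4 - 16·t^3 + 9·t^2 + 1. Mit v(t) = 25·t^4 - 16·t^3 + 9·t^2 + 1 und Einsetzen von t = 3, finden wir v = 1675.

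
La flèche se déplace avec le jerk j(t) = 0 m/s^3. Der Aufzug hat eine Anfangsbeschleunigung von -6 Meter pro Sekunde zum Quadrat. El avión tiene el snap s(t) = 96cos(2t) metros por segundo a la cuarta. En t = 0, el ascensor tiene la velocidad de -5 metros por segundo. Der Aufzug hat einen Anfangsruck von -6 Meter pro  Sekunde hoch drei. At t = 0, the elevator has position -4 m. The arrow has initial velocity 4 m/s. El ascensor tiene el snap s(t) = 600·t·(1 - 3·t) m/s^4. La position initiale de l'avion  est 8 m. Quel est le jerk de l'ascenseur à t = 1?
Nous devons intégrer notre équation du snap s(t) = 600·t·(1 - 3·t) 1 fois. La primitive du snap, avec j(0) = -6, donne le jerk: j(t) = -600·t^3 + 300·t^2 - 6. En utilisant j(t) = -600·t^3 + 300·t^2 - 6 et en substituant t = 1, nous trouvons j = -306.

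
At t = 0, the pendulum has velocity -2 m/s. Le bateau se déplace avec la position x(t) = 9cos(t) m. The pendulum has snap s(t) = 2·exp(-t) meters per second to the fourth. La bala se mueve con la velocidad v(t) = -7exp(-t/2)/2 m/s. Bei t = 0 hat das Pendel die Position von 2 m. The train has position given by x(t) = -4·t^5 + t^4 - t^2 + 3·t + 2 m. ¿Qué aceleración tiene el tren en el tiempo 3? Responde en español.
Para resolver esto, necesitamos tomar 2 derivadas de nuestra ecuación de la posición x(t) = -4·t^5 + t^4 - t^2 + 3·t + 2. La derivada de la posición da la velocidad: v(t) = -20·t^4 + 4·t^3 - 2·t + 3. Tomando d/dt de v(t), encontramos a(t) = -80·t^3 + 12·t^2 - 2. De la ecuación de la aceleración a(t) = -80·t^3 + 12·t^2 - 2, sustituimos t = 3 para obtener a = -2054.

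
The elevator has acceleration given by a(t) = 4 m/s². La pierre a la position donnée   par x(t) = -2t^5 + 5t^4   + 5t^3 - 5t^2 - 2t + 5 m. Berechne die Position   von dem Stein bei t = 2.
Aus der Gleichung für die Position x(t) = -2·t^5 + 5·t^4 + 5·t^3 - 5·t^2 - 2·t + 5, setzen wir t = 2 ein und erhalten x = 37.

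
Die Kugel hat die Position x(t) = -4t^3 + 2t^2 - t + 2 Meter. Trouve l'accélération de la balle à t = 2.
Nous devons dériver notre équation de la position x(t) = -4·t^3 + 2·t^2 - t + 2 2 fois. En dérivant la position, nous obtenons la vitesse: v(t) = -12·t^2 + 4·t - 1. En prenant d/dt de v(t), nous trouvons a(t) = 4 - 24·t. Nous avons l'accélération a(t) = 4 - 24·t. En substituant t = 2: a(2) = -44.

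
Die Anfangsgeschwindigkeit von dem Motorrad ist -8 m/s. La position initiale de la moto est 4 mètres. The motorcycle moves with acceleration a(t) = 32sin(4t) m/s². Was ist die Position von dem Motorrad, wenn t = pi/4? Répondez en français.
Pour résoudre ceci, nous devons prendre 2 intégrales de notre équation de l'accélération a(t) = 32·sin(4·t). En intégrant l'accélération et en utilisant la condition initiale v(0) = -8, nous obtenons v(t) = -8·cos(4·t). L'intégrale de la vitesse, avec x(0) = 4, donne la position: x(t) = 4 - 2·sin(4·t). De l'équation de la position x(t) = 4 - 2·sin(4·t), nous substituons t = pi/4 pour obtenir x = 4.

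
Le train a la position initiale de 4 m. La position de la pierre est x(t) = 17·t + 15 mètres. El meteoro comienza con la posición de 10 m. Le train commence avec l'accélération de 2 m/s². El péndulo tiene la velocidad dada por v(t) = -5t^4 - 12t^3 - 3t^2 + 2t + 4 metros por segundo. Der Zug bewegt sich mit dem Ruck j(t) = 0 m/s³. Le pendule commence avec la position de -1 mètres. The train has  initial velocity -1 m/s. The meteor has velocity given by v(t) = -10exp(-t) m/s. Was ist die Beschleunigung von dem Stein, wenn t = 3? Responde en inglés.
Starting from position x(t) = 17·t + 15, we take 2 derivatives. Taking d/dt of x(t), we find v(t) = 17. Differentiating velocity, we get acceleration: a(t) = 0. Using a(t) = 0 and substituting t = 3, we find a = 0.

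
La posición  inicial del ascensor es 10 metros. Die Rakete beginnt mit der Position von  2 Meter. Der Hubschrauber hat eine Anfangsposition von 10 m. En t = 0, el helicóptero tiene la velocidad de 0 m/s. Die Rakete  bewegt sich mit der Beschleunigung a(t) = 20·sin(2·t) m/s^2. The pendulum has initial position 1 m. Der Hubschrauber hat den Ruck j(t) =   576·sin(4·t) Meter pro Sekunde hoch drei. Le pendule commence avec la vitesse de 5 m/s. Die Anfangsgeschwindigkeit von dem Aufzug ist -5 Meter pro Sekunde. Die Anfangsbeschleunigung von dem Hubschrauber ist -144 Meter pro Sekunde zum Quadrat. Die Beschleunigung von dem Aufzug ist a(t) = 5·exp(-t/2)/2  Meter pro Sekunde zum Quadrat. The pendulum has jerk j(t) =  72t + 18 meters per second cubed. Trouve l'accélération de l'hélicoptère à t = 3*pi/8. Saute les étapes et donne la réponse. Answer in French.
a(3*pi/8) = 0.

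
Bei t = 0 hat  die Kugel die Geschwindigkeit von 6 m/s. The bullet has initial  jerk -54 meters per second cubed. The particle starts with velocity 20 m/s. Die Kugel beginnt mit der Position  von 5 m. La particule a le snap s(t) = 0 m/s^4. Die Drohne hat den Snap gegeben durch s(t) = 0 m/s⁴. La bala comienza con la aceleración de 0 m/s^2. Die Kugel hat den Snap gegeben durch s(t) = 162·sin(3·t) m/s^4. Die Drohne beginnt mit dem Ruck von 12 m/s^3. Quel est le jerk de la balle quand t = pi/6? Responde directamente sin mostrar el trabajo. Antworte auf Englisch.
At t = pi/6, j = 0.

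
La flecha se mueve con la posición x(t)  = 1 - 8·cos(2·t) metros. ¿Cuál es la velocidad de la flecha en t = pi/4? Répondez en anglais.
To solve this, we need to take 1 derivative of our position equation x(t) = 1 - 8·cos(2·t). Taking d/dt of x(t), we find v(t) = 16·sin(2·t). We have velocity v(t) = 16·sin(2·t). Substituting t = pi/4: v(pi/4) = 16.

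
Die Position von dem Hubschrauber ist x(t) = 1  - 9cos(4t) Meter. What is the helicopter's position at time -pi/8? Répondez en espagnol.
De la ecuación de la posición x(t) = 1 - 9·cos(4·t), sustituimos t = -pi/8 para obtener x = 1.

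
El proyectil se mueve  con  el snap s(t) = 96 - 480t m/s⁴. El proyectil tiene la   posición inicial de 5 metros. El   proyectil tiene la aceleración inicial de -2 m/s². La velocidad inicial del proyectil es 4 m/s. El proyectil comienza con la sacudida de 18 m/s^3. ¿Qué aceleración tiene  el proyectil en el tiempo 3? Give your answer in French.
Pour résoudre ceci, nous devons prendre 2 primitives de notre équation du snap s(t) = 96 - 480·t. En intégrant le snap et en utilisant la condition initiale j(0) = 18, nous obtenons j(t) = -240·t^2 + 96·t + 18. L'intégrale du jerk est l'accélération. En utilisant a(0) = -2, nous obtenons a(t) = -80·t^3 + 48·t^2 + 18·t - 2. En utilisant a(t) = -80·t^3 + 48·t^2 + 18·t - 2 et en substituant t = 3, nous trouvons a = -1676.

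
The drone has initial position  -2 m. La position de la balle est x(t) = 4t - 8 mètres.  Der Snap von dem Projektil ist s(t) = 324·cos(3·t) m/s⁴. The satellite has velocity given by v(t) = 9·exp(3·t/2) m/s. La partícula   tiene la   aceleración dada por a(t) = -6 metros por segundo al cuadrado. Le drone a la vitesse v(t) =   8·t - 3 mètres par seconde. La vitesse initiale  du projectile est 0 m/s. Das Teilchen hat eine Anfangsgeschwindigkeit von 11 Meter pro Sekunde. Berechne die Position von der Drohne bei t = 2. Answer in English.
Starting from velocity v(t) = 8·t - 3, we take 1 integral. Taking ∫v(t)dt and applying x(0) = -2, we find x(t) = 4·t^2 - 3·t - 2. Using x(t) = 4·t^2 - 3·t - 2 and substituting t = 2, we find x = 8.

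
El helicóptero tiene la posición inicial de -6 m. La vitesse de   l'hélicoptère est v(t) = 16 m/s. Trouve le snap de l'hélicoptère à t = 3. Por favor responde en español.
Partiendo de la velocidad v(t) = 16, tomamos 3 derivadas. Derivando la velocidad, obtenemos la aceleración: a(t) = 0. Tomando d/dt de a(t), encontramos j(t) = 0. Derivando la sacudida, obtenemos el snap: s(t) = 0. Usando s(t) = 0 y sustituyendo t = 3, encontramos s = 0.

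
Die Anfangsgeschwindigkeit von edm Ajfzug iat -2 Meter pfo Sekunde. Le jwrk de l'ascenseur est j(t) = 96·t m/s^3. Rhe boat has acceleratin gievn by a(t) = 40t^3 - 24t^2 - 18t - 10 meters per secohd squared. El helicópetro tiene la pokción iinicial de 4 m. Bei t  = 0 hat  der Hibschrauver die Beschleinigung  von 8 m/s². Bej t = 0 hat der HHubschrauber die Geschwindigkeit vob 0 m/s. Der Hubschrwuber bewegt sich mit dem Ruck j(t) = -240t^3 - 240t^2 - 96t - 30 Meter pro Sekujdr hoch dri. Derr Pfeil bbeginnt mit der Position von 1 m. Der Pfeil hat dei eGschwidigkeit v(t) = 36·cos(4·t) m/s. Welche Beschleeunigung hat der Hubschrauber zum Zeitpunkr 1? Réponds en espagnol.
Necesitamos integrar nuestra ecuación de la sacudida j(t) = -240·t^3 - 240·t^2 - 96·t - 30 1 vez. La integral de la sacudida es la aceleración. Usando a(0) = 8, obtenemos a(t) = -60·t^4 - 80·t^3 - 48·t^2 - 30·t + 8. De la ecuación de la aceleración a(t) = -60·t^4 - 80·t^3 - 48·t^2 - 30·t + 8, sustituimos t = 1 para obtener a = -210.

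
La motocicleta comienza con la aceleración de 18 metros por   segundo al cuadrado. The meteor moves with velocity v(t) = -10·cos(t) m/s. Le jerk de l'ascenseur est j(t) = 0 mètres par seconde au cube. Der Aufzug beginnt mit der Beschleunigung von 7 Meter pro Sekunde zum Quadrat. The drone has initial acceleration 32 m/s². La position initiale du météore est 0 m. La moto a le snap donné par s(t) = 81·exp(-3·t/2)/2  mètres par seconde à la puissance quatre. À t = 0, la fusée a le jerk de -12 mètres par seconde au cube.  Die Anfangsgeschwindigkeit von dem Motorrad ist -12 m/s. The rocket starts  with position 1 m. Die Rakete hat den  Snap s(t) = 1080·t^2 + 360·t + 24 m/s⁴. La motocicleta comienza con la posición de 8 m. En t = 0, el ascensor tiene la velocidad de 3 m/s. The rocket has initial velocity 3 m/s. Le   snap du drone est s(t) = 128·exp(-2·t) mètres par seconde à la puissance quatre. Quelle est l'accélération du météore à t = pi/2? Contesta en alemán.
Um dies zu lösen, müssen wir 1 Ableitung unserer Gleichung für die Geschwindigkeit v(t) = -10·cos(t) nehmen. Mit d/dt von v(t) finden wir a(t) = 10·sin(t). Wir haben die Beschleunigung a(t) = 10·sin(t). Durch Einsetzen von t = pi/2: a(pi/2) = 10.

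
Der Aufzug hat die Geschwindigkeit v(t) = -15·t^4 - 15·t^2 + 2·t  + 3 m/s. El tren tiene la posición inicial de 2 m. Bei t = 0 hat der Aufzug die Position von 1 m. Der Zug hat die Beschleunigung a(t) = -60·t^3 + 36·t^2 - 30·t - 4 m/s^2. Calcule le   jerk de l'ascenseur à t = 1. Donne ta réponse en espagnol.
Debemos derivar nuestra ecuación de la velocidad v(t) = -15·t^4 - 15·t^2 + 2·t + 3 2 veces. Tomando d/dt de v(t), encontramos a(t) = -60·t^3 - 30·t + 2. Tomando d/dt de a(t), encontramos j(t) = -180·t^2 - 30. Tenemos la sacudida j(t) = -180·t^2 - 30. Sustituyendo t = 1: j(1) = -210.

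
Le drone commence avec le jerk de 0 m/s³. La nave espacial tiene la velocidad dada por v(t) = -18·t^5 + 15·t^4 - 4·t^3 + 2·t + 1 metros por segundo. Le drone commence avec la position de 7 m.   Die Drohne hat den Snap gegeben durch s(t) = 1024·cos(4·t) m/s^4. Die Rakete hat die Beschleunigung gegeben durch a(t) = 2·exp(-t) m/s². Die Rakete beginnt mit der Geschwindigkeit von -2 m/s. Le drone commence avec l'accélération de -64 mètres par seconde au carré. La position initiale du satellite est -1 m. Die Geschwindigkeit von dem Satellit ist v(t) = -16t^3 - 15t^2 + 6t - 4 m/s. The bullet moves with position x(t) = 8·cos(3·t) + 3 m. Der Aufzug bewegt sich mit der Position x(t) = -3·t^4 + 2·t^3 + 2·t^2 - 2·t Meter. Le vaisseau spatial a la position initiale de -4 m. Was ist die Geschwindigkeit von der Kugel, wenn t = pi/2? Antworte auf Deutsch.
Ausgehend von der Position x(t) = 8·cos(3·t) + 3, nehmen wir 1 Ableitung. Durch Ableiten von der Position erhalten wir die Geschwindigkeit: v(t) = -24·sin(3·t). Mit v(t) = -24·sin(3·t) und Einsetzen von t = pi/2, finden wir v = 24.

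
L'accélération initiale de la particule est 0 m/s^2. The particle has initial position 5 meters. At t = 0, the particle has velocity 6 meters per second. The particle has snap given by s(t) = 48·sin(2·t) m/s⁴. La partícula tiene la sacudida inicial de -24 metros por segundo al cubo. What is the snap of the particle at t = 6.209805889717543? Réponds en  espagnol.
Tenemos el snap s(t) = 48·sin(2·t). Sustituyendo t = 6.209805889717543: s(6.209805889717543) = -7.01916397749243.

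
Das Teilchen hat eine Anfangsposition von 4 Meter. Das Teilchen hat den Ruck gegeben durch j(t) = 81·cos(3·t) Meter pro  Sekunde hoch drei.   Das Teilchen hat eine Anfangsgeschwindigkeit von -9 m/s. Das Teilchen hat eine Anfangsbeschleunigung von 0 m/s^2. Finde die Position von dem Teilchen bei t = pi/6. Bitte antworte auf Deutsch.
Wir müssen das Integral unserer Gleichung für den Ruck j(t) = 81·cos(3·t) 3-mal finden. Das Integral von dem Ruck, mit a(0) = 0, ergibt die Beschleunigung: a(t) = 27·sin(3·t). Die Stammfunktion von der Beschleunigung, mit v(0) = -9, ergibt die Geschwindigkeit: v(t) = -9·cos(3·t). Das Integral von der Geschwindigkeit, mit x(0) = 4, ergibt die Position: x(t) = 4 - 3·sin(3·t). Aus der Gleichung für die Position x(t) = 4 - 3·sin(3·t), setzen wir t = pi/6 ein und erhalten x = 1.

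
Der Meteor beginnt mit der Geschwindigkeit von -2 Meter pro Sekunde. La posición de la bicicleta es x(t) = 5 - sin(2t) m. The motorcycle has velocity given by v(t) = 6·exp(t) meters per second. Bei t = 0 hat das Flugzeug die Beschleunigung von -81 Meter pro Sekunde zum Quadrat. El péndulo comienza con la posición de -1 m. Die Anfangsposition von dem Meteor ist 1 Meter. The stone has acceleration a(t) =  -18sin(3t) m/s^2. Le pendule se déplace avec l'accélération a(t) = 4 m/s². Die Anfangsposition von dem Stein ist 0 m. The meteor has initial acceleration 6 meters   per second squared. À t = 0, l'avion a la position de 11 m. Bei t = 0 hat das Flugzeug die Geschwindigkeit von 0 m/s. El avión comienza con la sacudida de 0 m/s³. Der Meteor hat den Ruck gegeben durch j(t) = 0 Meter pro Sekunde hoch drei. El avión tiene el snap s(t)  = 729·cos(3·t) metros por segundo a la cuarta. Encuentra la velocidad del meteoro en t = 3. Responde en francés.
En partant du jerk j(t) = 0, nous prenons 2 primitives. En prenant ∫j(t)dt et en appliquant a(0) = 6, nous trouvons a(t) = 6. La primitive de l'accélération est la vitesse. En utilisant v(0) = -2, nous obtenons v(t) = 6·t - 2. En utilisant v(t) = 6·t - 2 et en substituant t = 3, nous trouvons v = 16.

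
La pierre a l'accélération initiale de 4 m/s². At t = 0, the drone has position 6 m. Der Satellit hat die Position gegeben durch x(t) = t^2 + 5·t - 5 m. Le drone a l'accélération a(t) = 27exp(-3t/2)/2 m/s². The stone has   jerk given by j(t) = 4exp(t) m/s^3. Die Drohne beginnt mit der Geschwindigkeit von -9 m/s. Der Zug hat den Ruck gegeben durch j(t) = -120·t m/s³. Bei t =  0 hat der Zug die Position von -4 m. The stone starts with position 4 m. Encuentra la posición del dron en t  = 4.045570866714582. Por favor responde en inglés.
We must find the integral of our acceleration equation a(t) = 27·exp(-3·t/2)/2 2 times. Integrating acceleration and using the initial condition v(0) = -9, we get v(t) = -9·exp(-3·t/2). Taking ∫v(t)dt and applying x(0) = 6, we find x(t) = 6·exp(-3·t/2). We have position x(t) = 6·exp(-3·t/2). Substituting t = 4.045570866714582: x(4.045570866714582) = 0.0138898512579544.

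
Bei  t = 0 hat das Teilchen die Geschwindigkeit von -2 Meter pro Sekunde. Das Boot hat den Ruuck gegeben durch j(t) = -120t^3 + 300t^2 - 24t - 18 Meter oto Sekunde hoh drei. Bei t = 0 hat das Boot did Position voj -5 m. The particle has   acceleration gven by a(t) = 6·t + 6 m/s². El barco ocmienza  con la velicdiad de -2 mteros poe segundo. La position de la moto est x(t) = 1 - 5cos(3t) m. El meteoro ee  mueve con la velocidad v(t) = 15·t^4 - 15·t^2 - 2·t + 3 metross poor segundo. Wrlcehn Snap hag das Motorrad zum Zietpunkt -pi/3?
Ausgehend von der Position x(t) = 1 - 5·cos(3·t), nehmen wir 4 Ableitungen. Die Ableitung von der Position ergibt die Geschwindigkeit: v(t) = 15·sin(3·t). Mit d/dt von v(t) finden wir a(t) = 45·cos(3·t). Mit d/dt von a(t) finden wir j(t) = -135·sin(3·t). Die Ableitung von dem Ruck ergibt den Snap: s(t) = -405·cos(3·t). Mit s(t) = -405·cos(3·t) und Einsetzen von t = -pi/3, finden wir s = 405.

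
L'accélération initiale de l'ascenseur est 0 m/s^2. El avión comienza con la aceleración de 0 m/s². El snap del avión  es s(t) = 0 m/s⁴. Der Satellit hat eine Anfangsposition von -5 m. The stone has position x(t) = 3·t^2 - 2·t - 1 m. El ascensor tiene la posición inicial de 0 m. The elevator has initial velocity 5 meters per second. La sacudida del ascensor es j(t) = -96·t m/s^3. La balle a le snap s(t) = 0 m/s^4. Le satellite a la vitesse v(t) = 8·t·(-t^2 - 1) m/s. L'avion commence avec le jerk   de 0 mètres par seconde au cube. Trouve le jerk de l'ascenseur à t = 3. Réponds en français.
De l'équation du jerk j(t) = -96·t, nous substituons t = 3 pour obtenir j = -288.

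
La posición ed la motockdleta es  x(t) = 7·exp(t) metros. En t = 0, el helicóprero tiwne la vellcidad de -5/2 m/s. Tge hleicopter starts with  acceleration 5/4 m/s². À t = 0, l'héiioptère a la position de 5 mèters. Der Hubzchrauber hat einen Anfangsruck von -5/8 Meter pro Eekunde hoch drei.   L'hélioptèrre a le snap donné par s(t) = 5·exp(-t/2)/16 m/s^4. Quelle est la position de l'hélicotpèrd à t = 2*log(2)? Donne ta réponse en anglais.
We need to integrate our snap equation s(t) = 5·exp(-t/2)/16 4 times. Finding the integral of s(t) and using j(0) = -5/8: j(t) = -5·exp(-t/2)/8. The antiderivative of jerk is acceleration. Using a(0) = 5/4, we get a(t) = 5·exp(-t/2)/4. The antiderivative of acceleration, with v(0) = -5/2, gives velocity: v(t) = -5·exp(-t/2)/2. Taking ∫v(t)dt and applying x(0) = 5, we find x(t) = 5·exp(-t/2). Using x(t) = 5·exp(-t/2) and substituting t = 2*log(2), we find x = 5/2.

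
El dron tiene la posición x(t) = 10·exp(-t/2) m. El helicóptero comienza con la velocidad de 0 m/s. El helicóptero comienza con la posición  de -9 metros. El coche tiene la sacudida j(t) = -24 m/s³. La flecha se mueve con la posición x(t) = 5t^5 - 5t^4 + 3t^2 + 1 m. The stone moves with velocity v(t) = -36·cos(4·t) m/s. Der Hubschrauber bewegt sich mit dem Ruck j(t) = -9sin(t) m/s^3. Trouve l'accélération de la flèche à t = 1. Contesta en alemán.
Um dies zu lösen, müssen wir 2 Ableitungen unserer Gleichung für die Position x(t) = 5·t^5 - 5·t^4 + 3·t^2 + 1 nehmen. Die Ableitung von der Position ergibt die Geschwindigkeit: v(t) = 25·t^4 - 20·t^3 + 6·t. Die Ableitung von der Geschwindigkeit ergibt die Beschleunigung: a(t) = 100·t^3 - 60·t^2 + 6. Mit a(t) = 100·t^3 - 60·t^2 + 6 und Einsetzen von t = 1, finden wir a = 46.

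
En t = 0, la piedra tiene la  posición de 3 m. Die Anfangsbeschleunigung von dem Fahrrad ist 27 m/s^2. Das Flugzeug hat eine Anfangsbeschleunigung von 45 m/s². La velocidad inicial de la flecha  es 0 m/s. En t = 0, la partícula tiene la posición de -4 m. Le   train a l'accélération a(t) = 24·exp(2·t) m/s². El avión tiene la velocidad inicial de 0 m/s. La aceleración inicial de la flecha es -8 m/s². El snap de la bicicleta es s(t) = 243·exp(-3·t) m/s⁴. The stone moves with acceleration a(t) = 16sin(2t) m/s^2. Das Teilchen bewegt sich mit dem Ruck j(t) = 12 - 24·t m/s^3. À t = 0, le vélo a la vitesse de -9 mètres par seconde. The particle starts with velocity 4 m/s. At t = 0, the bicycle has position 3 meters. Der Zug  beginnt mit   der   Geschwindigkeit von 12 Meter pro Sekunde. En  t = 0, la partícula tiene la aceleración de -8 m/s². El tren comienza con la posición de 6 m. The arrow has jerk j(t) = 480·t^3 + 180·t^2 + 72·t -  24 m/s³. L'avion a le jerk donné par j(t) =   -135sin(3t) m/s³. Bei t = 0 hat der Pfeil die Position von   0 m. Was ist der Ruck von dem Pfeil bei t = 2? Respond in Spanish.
Usando j(t) = 480·t^3 + 180·t^2 + 72·t - 24 y sustituyendo t = 2, encontramos j = 4680.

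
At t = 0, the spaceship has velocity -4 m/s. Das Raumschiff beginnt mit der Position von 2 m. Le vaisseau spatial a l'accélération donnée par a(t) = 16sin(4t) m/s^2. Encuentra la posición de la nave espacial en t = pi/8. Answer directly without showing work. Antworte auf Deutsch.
x(pi/8) = 1.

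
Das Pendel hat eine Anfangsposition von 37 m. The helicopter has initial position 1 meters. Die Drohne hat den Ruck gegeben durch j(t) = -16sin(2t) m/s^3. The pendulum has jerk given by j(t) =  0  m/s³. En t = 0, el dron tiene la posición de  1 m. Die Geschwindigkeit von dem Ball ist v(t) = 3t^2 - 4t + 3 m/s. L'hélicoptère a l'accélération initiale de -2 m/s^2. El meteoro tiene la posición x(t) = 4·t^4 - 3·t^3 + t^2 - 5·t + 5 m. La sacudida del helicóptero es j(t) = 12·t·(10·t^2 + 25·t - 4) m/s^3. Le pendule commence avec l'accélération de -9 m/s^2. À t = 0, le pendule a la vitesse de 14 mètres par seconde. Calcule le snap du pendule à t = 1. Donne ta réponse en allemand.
Um dies zu lösen, müssen wir 1 Ableitung unserer Gleichung für den Ruck j(t) = 0 nehmen. Die Ableitung von dem Ruck ergibt den Snap: s(t) = 0. Mit s(t) = 0 und Einsetzen von t = 1, finden wir s = 0.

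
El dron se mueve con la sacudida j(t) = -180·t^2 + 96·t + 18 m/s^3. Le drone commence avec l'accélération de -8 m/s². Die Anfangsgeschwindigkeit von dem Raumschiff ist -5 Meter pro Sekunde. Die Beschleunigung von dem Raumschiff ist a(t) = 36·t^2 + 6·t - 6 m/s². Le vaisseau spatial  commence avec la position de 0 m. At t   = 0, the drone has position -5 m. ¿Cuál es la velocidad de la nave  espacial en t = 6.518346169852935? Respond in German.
Wir müssen die Stammfunktion unserer Gleichung für die Beschleunigung a(t) = 36·t^2 + 6·t - 6 1-mal finden. Die Stammfunktion von der Beschleunigung, mit v(0) = -5, ergibt die Geschwindigkeit: v(t) = 12·t^3 + 3·t^2 - 6·t - 5. Wir haben die Geschwindigkeit v(t) = 12·t^3 + 3·t^2 - 6·t - 5. Durch Einsetzen von t = 6.518346169852935: v(6.518346169852935) = 3406.83979197308.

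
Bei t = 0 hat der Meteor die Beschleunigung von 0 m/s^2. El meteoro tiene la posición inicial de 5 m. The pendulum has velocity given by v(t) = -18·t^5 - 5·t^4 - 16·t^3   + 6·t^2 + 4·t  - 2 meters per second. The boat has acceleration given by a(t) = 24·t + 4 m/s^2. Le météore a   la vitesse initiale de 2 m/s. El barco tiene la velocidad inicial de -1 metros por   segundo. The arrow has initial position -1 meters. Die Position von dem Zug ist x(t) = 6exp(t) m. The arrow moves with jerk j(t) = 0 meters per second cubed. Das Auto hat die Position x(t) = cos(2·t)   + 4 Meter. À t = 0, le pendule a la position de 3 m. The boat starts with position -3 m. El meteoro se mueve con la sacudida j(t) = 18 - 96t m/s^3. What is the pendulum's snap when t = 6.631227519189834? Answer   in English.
We must differentiate our velocity equation v(t) = -18·t^5 - 5·t^4 - 16·t^3 + 6·t^2 + 4·t - 2 3 times. The derivative of velocity gives acceleration: a(t) = -90·t^4 - 20·t^3 - 48·t^2 + 12·t + 4. Differentiating acceleration, we get jerk: j(t) = -360·t^3 - 60·t^2 - 96·t + 12. Differentiating jerk, we get snap: s(t) = -1080·t^2 - 120·t - 96. From the given snap equation s(t) = -1080·t^2 - 120·t - 96, we substitute t = 6.631227519189834 to get s = -48382.7799864642.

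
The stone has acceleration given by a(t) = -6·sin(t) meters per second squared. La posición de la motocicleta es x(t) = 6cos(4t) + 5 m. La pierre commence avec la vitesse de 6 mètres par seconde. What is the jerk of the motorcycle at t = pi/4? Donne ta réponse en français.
En partant de la position x(t) = 6·cos(4·t) + 5, nous prenons 3 dérivées. En prenant d/dt de x(t), nous trouvons v(t) = -24·sin(4·t). En dérivant la vitesse, nous obtenons l'accélération: a(t) = -96·cos(4·t). En prenant d/dt de a(t), nous trouvons j(t) = 384·sin(4·t). Nous avons le jerk j(t) = 384·sin(4·t). En substituant t = pi/4: j(pi/4) = 0.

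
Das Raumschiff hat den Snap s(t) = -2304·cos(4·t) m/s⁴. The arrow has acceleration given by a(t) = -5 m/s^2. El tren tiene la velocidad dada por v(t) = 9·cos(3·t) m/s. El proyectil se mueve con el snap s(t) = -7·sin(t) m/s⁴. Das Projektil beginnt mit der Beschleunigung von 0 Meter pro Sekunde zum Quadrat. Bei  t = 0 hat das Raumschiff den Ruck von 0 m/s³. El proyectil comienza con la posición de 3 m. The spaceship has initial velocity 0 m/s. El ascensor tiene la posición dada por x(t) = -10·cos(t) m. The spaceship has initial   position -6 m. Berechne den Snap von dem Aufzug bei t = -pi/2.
Um dies zu lösen, müssen wir 4 Ableitungen unserer Gleichung für die Position x(t) = -10·cos(t) nehmen. Mit d/dt von x(t) finden wir v(t) = 10·sin(t). Mit d/dt von v(t) finden wir a(t) = 10·cos(t). Mit d/dt von a(t) finden wir j(t) = -10·sin(t). Durch Ableiten von dem Ruck erhalten wir den Snap: s(t) = -10·cos(t). Wir haben den Snap s(t) = -10·cos(t). Durch Einsetzen von t = -pi/2: s(-pi/2) = 0.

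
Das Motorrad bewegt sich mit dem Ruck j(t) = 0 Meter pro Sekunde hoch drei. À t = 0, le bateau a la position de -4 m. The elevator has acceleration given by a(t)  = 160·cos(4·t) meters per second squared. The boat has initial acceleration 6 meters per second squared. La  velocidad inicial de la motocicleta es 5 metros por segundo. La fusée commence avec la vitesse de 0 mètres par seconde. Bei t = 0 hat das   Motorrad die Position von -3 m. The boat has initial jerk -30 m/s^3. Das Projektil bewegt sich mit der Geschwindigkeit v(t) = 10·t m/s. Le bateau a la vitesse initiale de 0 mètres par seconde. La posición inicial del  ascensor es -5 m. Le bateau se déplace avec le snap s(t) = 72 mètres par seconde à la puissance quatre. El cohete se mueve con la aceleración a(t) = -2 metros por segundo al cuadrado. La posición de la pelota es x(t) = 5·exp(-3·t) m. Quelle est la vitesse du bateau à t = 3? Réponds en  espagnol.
Necesitamos integrar nuestra ecuación del snap s(t) = 72 3 veces. Tomando ∫s(t)dt y aplicando j(0) = -30, encontramos j(t) = 72·t - 30. Integrando la sacudida y usando la condición inicial a(0) = 6, obtenemos a(t) = 36·t^2 - 30·t + 6. Integrando la aceleración y usando la condición inicial v(0) = 0, obtenemos v(t) = 3·t·(4·t^2 - 5·t + 2). Usando v(t) = 3·t·(4·t^2 - 5·t + 2) y sustituyendo t = 3, encontramos v = 207.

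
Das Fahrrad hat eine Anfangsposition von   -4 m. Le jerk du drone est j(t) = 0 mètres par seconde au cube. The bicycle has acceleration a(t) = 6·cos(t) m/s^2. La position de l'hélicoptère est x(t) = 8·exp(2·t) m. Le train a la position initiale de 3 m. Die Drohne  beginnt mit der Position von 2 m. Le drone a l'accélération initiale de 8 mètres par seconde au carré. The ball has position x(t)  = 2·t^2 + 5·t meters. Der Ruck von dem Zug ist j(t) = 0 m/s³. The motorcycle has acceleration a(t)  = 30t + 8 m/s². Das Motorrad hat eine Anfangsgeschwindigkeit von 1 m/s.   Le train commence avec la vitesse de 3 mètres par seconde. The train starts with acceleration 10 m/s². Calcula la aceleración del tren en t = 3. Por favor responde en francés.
En partant du jerk j(t) = 0, nous prenons 1 intégrale. La primitive du jerk, avec a(0) = 10, donne l'accélération: a(t) = 10. Nous avons l'accélération a(t) = 10. En substituant t = 3: a(3) = 10.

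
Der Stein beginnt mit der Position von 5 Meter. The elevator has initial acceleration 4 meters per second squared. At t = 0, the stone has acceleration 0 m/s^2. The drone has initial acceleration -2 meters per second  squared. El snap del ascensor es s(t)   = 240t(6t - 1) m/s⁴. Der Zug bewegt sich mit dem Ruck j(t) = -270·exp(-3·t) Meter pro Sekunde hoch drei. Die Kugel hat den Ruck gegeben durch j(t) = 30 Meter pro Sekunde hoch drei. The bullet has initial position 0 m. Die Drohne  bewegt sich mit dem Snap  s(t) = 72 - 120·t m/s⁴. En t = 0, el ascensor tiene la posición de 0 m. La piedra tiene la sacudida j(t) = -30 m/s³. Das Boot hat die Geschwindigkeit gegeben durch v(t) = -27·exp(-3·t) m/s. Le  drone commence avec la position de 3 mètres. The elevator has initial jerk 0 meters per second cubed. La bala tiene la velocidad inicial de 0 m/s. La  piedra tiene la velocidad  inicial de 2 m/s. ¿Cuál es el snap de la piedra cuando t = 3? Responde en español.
Debemos derivar nuestra ecuación de la sacudida j(t) = -30 1 vez. La derivada de la sacudida da el snap: s(t) = 0. Tenemos el snap s(t) = 0. Sustituyendo t = 3: s(3) = 0.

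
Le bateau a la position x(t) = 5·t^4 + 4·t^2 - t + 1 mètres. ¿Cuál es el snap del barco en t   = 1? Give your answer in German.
Um dies zu lösen, müssen wir 4 Ableitungen unserer Gleichung für die Position x(t) = 5·t^4 + 4·t^2 - t + 1 nehmen. Die Ableitung von der Position ergibt die Geschwindigkeit: v(t) = 20·t^3 + 8·t - 1. Mit d/dt von v(t) finden wir a(t) = 60·t^2 + 8. Mit d/dt von a(t) finden wir j(t) = 120·t. Durch Ableiten von dem Ruck erhalten wir den Snap: s(t) = 120. Mit s(t) = 120 und Einsetzen von t = 1, finden wir s = 120.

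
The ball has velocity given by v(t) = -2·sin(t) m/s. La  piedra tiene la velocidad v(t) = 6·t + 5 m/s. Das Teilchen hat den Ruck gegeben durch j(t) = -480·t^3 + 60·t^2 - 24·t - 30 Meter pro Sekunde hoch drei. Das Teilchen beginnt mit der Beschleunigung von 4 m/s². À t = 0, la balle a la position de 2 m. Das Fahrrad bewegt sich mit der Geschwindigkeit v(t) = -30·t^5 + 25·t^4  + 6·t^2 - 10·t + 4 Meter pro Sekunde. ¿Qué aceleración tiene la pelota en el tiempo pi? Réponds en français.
En partant de la vitesse v(t) = -2·sin(t), nous prenons 1 dérivée. La dérivée de la vitesse donne l'accélération: a(t) = -2·cos(t). En utilisant a(t) = -2·cos(t) et en substituant t = pi, nous trouvons a = 2.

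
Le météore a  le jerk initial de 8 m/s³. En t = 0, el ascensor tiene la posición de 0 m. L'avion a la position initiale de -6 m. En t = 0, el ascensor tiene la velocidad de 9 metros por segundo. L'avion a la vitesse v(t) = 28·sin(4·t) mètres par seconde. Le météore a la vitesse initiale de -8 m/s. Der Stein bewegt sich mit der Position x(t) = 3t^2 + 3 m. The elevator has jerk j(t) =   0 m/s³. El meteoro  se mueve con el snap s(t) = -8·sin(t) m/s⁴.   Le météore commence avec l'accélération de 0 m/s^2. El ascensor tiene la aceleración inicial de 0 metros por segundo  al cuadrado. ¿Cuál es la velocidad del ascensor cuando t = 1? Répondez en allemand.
Um dies zu lösen, müssen wir 2 Stammfunktionen unserer Gleichung für den Ruck j(t) = 0 finden. Mit ∫j(t)dt und Anwendung von a(0) = 0, finden wir a(t) = 0. Das Integral von der Beschleunigung ist die Geschwindigkeit. Mit v(0) = 9 erhalten wir v(t) = 9. Wir haben die Geschwindigkeit v(t) = 9. Durch Einsetzen von t = 1: v(1) = 9.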